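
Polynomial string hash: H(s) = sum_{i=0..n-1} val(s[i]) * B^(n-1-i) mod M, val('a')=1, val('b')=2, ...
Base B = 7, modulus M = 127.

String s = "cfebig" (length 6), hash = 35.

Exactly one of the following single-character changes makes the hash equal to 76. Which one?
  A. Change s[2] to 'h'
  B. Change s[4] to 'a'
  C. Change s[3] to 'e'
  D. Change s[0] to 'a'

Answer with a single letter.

Option A: s[2]='e'->'h', delta=(8-5)*7^3 mod 127 = 13, hash=35+13 mod 127 = 48
Option B: s[4]='i'->'a', delta=(1-9)*7^1 mod 127 = 71, hash=35+71 mod 127 = 106
Option C: s[3]='b'->'e', delta=(5-2)*7^2 mod 127 = 20, hash=35+20 mod 127 = 55
Option D: s[0]='c'->'a', delta=(1-3)*7^5 mod 127 = 41, hash=35+41 mod 127 = 76 <-- target

Answer: D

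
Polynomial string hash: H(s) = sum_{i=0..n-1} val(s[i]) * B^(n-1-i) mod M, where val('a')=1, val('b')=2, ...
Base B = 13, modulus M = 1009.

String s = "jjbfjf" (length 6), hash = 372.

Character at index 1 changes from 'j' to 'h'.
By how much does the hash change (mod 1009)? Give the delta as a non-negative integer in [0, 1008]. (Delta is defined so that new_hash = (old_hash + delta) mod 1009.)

Answer: 391

Derivation:
Delta formula: (val(new) - val(old)) * B^(n-1-k) mod M
  val('h') - val('j') = 8 - 10 = -2
  B^(n-1-k) = 13^4 mod 1009 = 309
  Delta = -2 * 309 mod 1009 = 391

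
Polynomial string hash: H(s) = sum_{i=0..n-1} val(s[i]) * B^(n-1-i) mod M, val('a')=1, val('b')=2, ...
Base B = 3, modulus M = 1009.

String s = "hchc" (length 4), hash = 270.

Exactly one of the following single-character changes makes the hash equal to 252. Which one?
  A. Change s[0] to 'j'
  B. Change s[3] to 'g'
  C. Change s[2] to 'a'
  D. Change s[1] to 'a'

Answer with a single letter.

Answer: D

Derivation:
Option A: s[0]='h'->'j', delta=(10-8)*3^3 mod 1009 = 54, hash=270+54 mod 1009 = 324
Option B: s[3]='c'->'g', delta=(7-3)*3^0 mod 1009 = 4, hash=270+4 mod 1009 = 274
Option C: s[2]='h'->'a', delta=(1-8)*3^1 mod 1009 = 988, hash=270+988 mod 1009 = 249
Option D: s[1]='c'->'a', delta=(1-3)*3^2 mod 1009 = 991, hash=270+991 mod 1009 = 252 <-- target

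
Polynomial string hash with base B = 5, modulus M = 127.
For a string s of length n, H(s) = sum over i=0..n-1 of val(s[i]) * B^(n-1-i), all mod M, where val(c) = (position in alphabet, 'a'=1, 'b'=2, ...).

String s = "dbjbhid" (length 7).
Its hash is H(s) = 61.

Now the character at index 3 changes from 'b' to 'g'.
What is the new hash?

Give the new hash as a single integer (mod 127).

Answer: 51

Derivation:
val('b') = 2, val('g') = 7
Position k = 3, exponent = n-1-k = 3
B^3 mod M = 5^3 mod 127 = 125
Delta = (7 - 2) * 125 mod 127 = 117
New hash = (61 + 117) mod 127 = 51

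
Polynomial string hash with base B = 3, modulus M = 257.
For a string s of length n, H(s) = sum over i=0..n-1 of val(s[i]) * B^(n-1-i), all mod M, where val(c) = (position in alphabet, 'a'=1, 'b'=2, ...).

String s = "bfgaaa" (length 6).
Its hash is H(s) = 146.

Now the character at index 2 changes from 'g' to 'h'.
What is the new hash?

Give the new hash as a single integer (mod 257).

Answer: 173

Derivation:
val('g') = 7, val('h') = 8
Position k = 2, exponent = n-1-k = 3
B^3 mod M = 3^3 mod 257 = 27
Delta = (8 - 7) * 27 mod 257 = 27
New hash = (146 + 27) mod 257 = 173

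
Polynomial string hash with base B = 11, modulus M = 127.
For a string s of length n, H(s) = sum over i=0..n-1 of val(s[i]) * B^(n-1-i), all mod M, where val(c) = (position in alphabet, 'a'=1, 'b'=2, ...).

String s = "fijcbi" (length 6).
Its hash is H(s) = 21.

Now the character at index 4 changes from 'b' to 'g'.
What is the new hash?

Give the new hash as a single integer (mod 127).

Answer: 76

Derivation:
val('b') = 2, val('g') = 7
Position k = 4, exponent = n-1-k = 1
B^1 mod M = 11^1 mod 127 = 11
Delta = (7 - 2) * 11 mod 127 = 55
New hash = (21 + 55) mod 127 = 76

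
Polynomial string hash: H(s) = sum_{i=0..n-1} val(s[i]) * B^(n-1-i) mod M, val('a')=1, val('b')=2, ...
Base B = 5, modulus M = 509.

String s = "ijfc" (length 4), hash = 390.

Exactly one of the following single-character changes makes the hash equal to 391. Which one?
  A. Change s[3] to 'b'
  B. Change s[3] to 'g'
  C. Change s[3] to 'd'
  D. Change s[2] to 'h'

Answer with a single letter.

Answer: C

Derivation:
Option A: s[3]='c'->'b', delta=(2-3)*5^0 mod 509 = 508, hash=390+508 mod 509 = 389
Option B: s[3]='c'->'g', delta=(7-3)*5^0 mod 509 = 4, hash=390+4 mod 509 = 394
Option C: s[3]='c'->'d', delta=(4-3)*5^0 mod 509 = 1, hash=390+1 mod 509 = 391 <-- target
Option D: s[2]='f'->'h', delta=(8-6)*5^1 mod 509 = 10, hash=390+10 mod 509 = 400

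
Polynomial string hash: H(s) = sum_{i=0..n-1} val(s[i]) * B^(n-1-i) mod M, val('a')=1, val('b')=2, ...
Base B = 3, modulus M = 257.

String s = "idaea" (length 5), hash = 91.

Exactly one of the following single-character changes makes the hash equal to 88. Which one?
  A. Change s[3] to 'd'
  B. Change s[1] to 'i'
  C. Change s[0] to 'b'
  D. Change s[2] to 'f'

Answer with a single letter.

Answer: A

Derivation:
Option A: s[3]='e'->'d', delta=(4-5)*3^1 mod 257 = 254, hash=91+254 mod 257 = 88 <-- target
Option B: s[1]='d'->'i', delta=(9-4)*3^3 mod 257 = 135, hash=91+135 mod 257 = 226
Option C: s[0]='i'->'b', delta=(2-9)*3^4 mod 257 = 204, hash=91+204 mod 257 = 38
Option D: s[2]='a'->'f', delta=(6-1)*3^2 mod 257 = 45, hash=91+45 mod 257 = 136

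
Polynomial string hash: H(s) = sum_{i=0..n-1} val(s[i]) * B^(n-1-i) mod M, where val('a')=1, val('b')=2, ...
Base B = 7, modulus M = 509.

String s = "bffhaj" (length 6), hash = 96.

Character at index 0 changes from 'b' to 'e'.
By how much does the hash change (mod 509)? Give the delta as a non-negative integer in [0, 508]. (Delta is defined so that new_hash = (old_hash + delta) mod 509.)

Delta formula: (val(new) - val(old)) * B^(n-1-k) mod M
  val('e') - val('b') = 5 - 2 = 3
  B^(n-1-k) = 7^5 mod 509 = 10
  Delta = 3 * 10 mod 509 = 30

Answer: 30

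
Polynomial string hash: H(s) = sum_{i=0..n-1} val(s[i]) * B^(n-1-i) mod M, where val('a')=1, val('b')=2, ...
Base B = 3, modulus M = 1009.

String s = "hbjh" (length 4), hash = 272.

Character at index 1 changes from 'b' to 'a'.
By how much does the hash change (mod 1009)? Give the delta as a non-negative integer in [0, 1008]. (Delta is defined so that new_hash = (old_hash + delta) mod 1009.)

Answer: 1000

Derivation:
Delta formula: (val(new) - val(old)) * B^(n-1-k) mod M
  val('a') - val('b') = 1 - 2 = -1
  B^(n-1-k) = 3^2 mod 1009 = 9
  Delta = -1 * 9 mod 1009 = 1000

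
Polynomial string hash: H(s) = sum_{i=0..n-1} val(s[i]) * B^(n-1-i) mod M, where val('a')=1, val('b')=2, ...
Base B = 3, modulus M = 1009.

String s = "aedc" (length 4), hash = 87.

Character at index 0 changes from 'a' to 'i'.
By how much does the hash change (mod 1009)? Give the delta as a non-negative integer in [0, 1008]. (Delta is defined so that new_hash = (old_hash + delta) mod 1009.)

Answer: 216

Derivation:
Delta formula: (val(new) - val(old)) * B^(n-1-k) mod M
  val('i') - val('a') = 9 - 1 = 8
  B^(n-1-k) = 3^3 mod 1009 = 27
  Delta = 8 * 27 mod 1009 = 216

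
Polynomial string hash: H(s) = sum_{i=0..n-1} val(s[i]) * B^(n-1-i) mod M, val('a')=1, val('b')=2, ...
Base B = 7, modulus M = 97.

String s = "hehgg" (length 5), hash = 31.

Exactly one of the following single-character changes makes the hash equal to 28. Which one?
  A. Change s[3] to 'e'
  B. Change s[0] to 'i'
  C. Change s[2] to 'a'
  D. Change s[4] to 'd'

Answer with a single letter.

Option A: s[3]='g'->'e', delta=(5-7)*7^1 mod 97 = 83, hash=31+83 mod 97 = 17
Option B: s[0]='h'->'i', delta=(9-8)*7^4 mod 97 = 73, hash=31+73 mod 97 = 7
Option C: s[2]='h'->'a', delta=(1-8)*7^2 mod 97 = 45, hash=31+45 mod 97 = 76
Option D: s[4]='g'->'d', delta=(4-7)*7^0 mod 97 = 94, hash=31+94 mod 97 = 28 <-- target

Answer: D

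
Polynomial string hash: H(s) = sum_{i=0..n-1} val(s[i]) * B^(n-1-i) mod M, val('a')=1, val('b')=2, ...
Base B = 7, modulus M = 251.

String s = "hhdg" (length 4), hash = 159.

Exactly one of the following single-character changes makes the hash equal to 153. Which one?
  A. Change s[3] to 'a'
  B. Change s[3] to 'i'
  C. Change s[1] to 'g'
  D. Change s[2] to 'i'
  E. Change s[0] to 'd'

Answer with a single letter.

Answer: A

Derivation:
Option A: s[3]='g'->'a', delta=(1-7)*7^0 mod 251 = 245, hash=159+245 mod 251 = 153 <-- target
Option B: s[3]='g'->'i', delta=(9-7)*7^0 mod 251 = 2, hash=159+2 mod 251 = 161
Option C: s[1]='h'->'g', delta=(7-8)*7^2 mod 251 = 202, hash=159+202 mod 251 = 110
Option D: s[2]='d'->'i', delta=(9-4)*7^1 mod 251 = 35, hash=159+35 mod 251 = 194
Option E: s[0]='h'->'d', delta=(4-8)*7^3 mod 251 = 134, hash=159+134 mod 251 = 42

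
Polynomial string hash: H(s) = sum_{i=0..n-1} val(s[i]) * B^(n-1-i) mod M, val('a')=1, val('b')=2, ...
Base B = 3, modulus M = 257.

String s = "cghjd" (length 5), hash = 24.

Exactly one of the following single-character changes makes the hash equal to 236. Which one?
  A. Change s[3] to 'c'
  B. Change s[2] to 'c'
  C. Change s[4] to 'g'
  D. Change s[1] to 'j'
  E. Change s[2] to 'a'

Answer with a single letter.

Answer: B

Derivation:
Option A: s[3]='j'->'c', delta=(3-10)*3^1 mod 257 = 236, hash=24+236 mod 257 = 3
Option B: s[2]='h'->'c', delta=(3-8)*3^2 mod 257 = 212, hash=24+212 mod 257 = 236 <-- target
Option C: s[4]='d'->'g', delta=(7-4)*3^0 mod 257 = 3, hash=24+3 mod 257 = 27
Option D: s[1]='g'->'j', delta=(10-7)*3^3 mod 257 = 81, hash=24+81 mod 257 = 105
Option E: s[2]='h'->'a', delta=(1-8)*3^2 mod 257 = 194, hash=24+194 mod 257 = 218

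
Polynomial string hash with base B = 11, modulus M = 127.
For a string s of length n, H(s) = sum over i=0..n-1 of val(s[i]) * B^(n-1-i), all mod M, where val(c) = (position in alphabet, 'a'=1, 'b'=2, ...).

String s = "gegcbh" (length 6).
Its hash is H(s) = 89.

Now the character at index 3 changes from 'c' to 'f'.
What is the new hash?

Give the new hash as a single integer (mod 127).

Answer: 71

Derivation:
val('c') = 3, val('f') = 6
Position k = 3, exponent = n-1-k = 2
B^2 mod M = 11^2 mod 127 = 121
Delta = (6 - 3) * 121 mod 127 = 109
New hash = (89 + 109) mod 127 = 71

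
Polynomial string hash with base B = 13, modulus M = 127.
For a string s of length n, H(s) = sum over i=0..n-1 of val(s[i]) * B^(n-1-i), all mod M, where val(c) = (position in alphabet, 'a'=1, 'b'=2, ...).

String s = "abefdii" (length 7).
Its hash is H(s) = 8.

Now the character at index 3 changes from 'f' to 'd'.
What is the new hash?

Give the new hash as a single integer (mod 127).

Answer: 59

Derivation:
val('f') = 6, val('d') = 4
Position k = 3, exponent = n-1-k = 3
B^3 mod M = 13^3 mod 127 = 38
Delta = (4 - 6) * 38 mod 127 = 51
New hash = (8 + 51) mod 127 = 59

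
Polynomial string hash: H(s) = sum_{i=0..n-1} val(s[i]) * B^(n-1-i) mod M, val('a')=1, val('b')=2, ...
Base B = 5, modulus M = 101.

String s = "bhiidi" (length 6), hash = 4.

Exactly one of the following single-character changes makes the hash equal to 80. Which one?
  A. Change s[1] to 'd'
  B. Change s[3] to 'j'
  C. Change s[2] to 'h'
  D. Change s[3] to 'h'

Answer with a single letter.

Answer: D

Derivation:
Option A: s[1]='h'->'d', delta=(4-8)*5^4 mod 101 = 25, hash=4+25 mod 101 = 29
Option B: s[3]='i'->'j', delta=(10-9)*5^2 mod 101 = 25, hash=4+25 mod 101 = 29
Option C: s[2]='i'->'h', delta=(8-9)*5^3 mod 101 = 77, hash=4+77 mod 101 = 81
Option D: s[3]='i'->'h', delta=(8-9)*5^2 mod 101 = 76, hash=4+76 mod 101 = 80 <-- target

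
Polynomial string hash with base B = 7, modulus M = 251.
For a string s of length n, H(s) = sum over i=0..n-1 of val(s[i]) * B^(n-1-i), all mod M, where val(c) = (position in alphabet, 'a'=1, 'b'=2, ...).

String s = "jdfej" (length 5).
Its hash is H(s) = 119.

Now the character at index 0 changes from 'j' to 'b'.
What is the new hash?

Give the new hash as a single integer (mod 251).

val('j') = 10, val('b') = 2
Position k = 0, exponent = n-1-k = 4
B^4 mod M = 7^4 mod 251 = 142
Delta = (2 - 10) * 142 mod 251 = 119
New hash = (119 + 119) mod 251 = 238

Answer: 238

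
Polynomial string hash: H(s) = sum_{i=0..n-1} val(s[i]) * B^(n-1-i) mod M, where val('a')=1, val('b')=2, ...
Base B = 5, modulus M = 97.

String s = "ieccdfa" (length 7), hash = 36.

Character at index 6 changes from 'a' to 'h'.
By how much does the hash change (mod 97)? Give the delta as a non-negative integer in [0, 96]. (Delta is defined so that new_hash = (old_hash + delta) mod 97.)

Answer: 7

Derivation:
Delta formula: (val(new) - val(old)) * B^(n-1-k) mod M
  val('h') - val('a') = 8 - 1 = 7
  B^(n-1-k) = 5^0 mod 97 = 1
  Delta = 7 * 1 mod 97 = 7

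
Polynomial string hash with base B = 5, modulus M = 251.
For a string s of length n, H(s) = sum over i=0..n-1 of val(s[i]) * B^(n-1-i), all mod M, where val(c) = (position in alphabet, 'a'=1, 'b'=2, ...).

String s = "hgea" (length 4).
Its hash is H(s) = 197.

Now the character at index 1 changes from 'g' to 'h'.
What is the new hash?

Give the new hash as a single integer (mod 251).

val('g') = 7, val('h') = 8
Position k = 1, exponent = n-1-k = 2
B^2 mod M = 5^2 mod 251 = 25
Delta = (8 - 7) * 25 mod 251 = 25
New hash = (197 + 25) mod 251 = 222

Answer: 222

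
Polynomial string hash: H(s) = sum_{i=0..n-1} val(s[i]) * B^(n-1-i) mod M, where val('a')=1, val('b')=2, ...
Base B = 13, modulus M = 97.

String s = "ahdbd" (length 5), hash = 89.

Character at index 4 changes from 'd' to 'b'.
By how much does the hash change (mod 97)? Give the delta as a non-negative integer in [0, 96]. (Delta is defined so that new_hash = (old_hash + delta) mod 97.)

Answer: 95

Derivation:
Delta formula: (val(new) - val(old)) * B^(n-1-k) mod M
  val('b') - val('d') = 2 - 4 = -2
  B^(n-1-k) = 13^0 mod 97 = 1
  Delta = -2 * 1 mod 97 = 95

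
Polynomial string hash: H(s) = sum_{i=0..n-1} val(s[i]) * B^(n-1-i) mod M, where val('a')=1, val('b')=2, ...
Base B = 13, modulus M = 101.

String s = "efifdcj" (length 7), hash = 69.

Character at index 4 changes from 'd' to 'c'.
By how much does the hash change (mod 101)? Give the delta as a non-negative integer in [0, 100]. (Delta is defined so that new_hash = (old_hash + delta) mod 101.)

Delta formula: (val(new) - val(old)) * B^(n-1-k) mod M
  val('c') - val('d') = 3 - 4 = -1
  B^(n-1-k) = 13^2 mod 101 = 68
  Delta = -1 * 68 mod 101 = 33

Answer: 33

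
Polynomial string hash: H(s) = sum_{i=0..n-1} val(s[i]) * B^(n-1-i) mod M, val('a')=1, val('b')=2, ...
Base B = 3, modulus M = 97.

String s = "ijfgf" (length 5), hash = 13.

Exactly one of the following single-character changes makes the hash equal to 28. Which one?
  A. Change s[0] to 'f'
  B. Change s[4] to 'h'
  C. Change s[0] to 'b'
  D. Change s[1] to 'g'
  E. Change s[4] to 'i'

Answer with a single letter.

Answer: C

Derivation:
Option A: s[0]='i'->'f', delta=(6-9)*3^4 mod 97 = 48, hash=13+48 mod 97 = 61
Option B: s[4]='f'->'h', delta=(8-6)*3^0 mod 97 = 2, hash=13+2 mod 97 = 15
Option C: s[0]='i'->'b', delta=(2-9)*3^4 mod 97 = 15, hash=13+15 mod 97 = 28 <-- target
Option D: s[1]='j'->'g', delta=(7-10)*3^3 mod 97 = 16, hash=13+16 mod 97 = 29
Option E: s[4]='f'->'i', delta=(9-6)*3^0 mod 97 = 3, hash=13+3 mod 97 = 16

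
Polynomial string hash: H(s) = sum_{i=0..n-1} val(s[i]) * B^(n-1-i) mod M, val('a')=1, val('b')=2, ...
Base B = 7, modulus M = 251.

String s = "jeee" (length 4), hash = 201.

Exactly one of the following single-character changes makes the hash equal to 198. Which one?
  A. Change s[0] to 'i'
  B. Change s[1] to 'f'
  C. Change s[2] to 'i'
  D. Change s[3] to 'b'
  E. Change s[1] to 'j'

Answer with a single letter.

Answer: D

Derivation:
Option A: s[0]='j'->'i', delta=(9-10)*7^3 mod 251 = 159, hash=201+159 mod 251 = 109
Option B: s[1]='e'->'f', delta=(6-5)*7^2 mod 251 = 49, hash=201+49 mod 251 = 250
Option C: s[2]='e'->'i', delta=(9-5)*7^1 mod 251 = 28, hash=201+28 mod 251 = 229
Option D: s[3]='e'->'b', delta=(2-5)*7^0 mod 251 = 248, hash=201+248 mod 251 = 198 <-- target
Option E: s[1]='e'->'j', delta=(10-5)*7^2 mod 251 = 245, hash=201+245 mod 251 = 195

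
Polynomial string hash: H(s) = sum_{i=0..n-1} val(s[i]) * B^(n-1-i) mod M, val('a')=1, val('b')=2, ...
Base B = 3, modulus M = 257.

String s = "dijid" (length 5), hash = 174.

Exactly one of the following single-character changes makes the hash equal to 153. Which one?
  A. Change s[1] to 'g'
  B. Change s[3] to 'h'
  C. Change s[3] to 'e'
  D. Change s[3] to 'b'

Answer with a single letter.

Option A: s[1]='i'->'g', delta=(7-9)*3^3 mod 257 = 203, hash=174+203 mod 257 = 120
Option B: s[3]='i'->'h', delta=(8-9)*3^1 mod 257 = 254, hash=174+254 mod 257 = 171
Option C: s[3]='i'->'e', delta=(5-9)*3^1 mod 257 = 245, hash=174+245 mod 257 = 162
Option D: s[3]='i'->'b', delta=(2-9)*3^1 mod 257 = 236, hash=174+236 mod 257 = 153 <-- target

Answer: D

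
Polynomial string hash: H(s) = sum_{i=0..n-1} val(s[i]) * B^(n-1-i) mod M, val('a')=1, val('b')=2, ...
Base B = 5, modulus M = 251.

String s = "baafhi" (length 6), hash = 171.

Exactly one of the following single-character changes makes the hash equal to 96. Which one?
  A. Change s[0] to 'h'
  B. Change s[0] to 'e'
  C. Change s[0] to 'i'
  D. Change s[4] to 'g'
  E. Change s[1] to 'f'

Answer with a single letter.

Option A: s[0]='b'->'h', delta=(8-2)*5^5 mod 251 = 176, hash=171+176 mod 251 = 96 <-- target
Option B: s[0]='b'->'e', delta=(5-2)*5^5 mod 251 = 88, hash=171+88 mod 251 = 8
Option C: s[0]='b'->'i', delta=(9-2)*5^5 mod 251 = 38, hash=171+38 mod 251 = 209
Option D: s[4]='h'->'g', delta=(7-8)*5^1 mod 251 = 246, hash=171+246 mod 251 = 166
Option E: s[1]='a'->'f', delta=(6-1)*5^4 mod 251 = 113, hash=171+113 mod 251 = 33

Answer: A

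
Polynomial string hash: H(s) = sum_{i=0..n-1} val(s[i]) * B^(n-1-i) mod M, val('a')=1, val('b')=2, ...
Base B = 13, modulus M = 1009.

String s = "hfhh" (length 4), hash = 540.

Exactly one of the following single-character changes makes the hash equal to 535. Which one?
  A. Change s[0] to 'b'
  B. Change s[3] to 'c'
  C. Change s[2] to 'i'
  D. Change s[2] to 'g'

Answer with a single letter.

Answer: B

Derivation:
Option A: s[0]='h'->'b', delta=(2-8)*13^3 mod 1009 = 944, hash=540+944 mod 1009 = 475
Option B: s[3]='h'->'c', delta=(3-8)*13^0 mod 1009 = 1004, hash=540+1004 mod 1009 = 535 <-- target
Option C: s[2]='h'->'i', delta=(9-8)*13^1 mod 1009 = 13, hash=540+13 mod 1009 = 553
Option D: s[2]='h'->'g', delta=(7-8)*13^1 mod 1009 = 996, hash=540+996 mod 1009 = 527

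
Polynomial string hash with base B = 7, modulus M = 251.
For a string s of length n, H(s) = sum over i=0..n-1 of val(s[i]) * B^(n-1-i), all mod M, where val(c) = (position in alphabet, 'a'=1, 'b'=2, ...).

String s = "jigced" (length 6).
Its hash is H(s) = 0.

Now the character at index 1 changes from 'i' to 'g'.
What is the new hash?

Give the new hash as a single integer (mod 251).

val('i') = 9, val('g') = 7
Position k = 1, exponent = n-1-k = 4
B^4 mod M = 7^4 mod 251 = 142
Delta = (7 - 9) * 142 mod 251 = 218
New hash = (0 + 218) mod 251 = 218

Answer: 218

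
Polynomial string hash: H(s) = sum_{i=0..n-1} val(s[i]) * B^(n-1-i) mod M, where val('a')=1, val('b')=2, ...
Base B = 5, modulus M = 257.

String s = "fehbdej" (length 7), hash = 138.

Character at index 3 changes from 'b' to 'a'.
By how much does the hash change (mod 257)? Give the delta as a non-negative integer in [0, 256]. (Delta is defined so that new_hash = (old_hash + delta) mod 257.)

Answer: 132

Derivation:
Delta formula: (val(new) - val(old)) * B^(n-1-k) mod M
  val('a') - val('b') = 1 - 2 = -1
  B^(n-1-k) = 5^3 mod 257 = 125
  Delta = -1 * 125 mod 257 = 132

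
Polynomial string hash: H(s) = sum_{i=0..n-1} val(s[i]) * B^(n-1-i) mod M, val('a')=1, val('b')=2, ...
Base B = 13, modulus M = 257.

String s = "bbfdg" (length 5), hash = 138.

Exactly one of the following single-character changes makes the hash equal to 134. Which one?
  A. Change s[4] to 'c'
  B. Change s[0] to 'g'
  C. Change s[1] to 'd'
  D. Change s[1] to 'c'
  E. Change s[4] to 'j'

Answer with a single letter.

Answer: A

Derivation:
Option A: s[4]='g'->'c', delta=(3-7)*13^0 mod 257 = 253, hash=138+253 mod 257 = 134 <-- target
Option B: s[0]='b'->'g', delta=(7-2)*13^4 mod 257 = 170, hash=138+170 mod 257 = 51
Option C: s[1]='b'->'d', delta=(4-2)*13^3 mod 257 = 25, hash=138+25 mod 257 = 163
Option D: s[1]='b'->'c', delta=(3-2)*13^3 mod 257 = 141, hash=138+141 mod 257 = 22
Option E: s[4]='g'->'j', delta=(10-7)*13^0 mod 257 = 3, hash=138+3 mod 257 = 141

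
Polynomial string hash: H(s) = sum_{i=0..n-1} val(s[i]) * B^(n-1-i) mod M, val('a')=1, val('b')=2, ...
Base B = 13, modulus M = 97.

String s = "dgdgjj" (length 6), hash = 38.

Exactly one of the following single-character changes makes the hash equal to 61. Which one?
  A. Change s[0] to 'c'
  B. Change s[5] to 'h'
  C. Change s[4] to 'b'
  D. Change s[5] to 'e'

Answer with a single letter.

Answer: A

Derivation:
Option A: s[0]='d'->'c', delta=(3-4)*13^5 mod 97 = 23, hash=38+23 mod 97 = 61 <-- target
Option B: s[5]='j'->'h', delta=(8-10)*13^0 mod 97 = 95, hash=38+95 mod 97 = 36
Option C: s[4]='j'->'b', delta=(2-10)*13^1 mod 97 = 90, hash=38+90 mod 97 = 31
Option D: s[5]='j'->'e', delta=(5-10)*13^0 mod 97 = 92, hash=38+92 mod 97 = 33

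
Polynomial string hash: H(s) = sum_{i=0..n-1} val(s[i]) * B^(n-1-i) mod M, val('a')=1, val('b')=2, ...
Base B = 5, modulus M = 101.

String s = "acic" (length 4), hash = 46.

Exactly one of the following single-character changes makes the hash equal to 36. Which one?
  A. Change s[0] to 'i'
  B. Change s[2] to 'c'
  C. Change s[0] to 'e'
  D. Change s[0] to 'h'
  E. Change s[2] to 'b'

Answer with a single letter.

Answer: A

Derivation:
Option A: s[0]='a'->'i', delta=(9-1)*5^3 mod 101 = 91, hash=46+91 mod 101 = 36 <-- target
Option B: s[2]='i'->'c', delta=(3-9)*5^1 mod 101 = 71, hash=46+71 mod 101 = 16
Option C: s[0]='a'->'e', delta=(5-1)*5^3 mod 101 = 96, hash=46+96 mod 101 = 41
Option D: s[0]='a'->'h', delta=(8-1)*5^3 mod 101 = 67, hash=46+67 mod 101 = 12
Option E: s[2]='i'->'b', delta=(2-9)*5^1 mod 101 = 66, hash=46+66 mod 101 = 11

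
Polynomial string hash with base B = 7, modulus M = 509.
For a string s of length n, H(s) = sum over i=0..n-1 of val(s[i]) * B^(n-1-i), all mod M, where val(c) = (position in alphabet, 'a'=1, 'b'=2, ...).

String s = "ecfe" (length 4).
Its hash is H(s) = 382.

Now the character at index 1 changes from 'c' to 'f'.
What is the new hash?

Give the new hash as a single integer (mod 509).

Answer: 20

Derivation:
val('c') = 3, val('f') = 6
Position k = 1, exponent = n-1-k = 2
B^2 mod M = 7^2 mod 509 = 49
Delta = (6 - 3) * 49 mod 509 = 147
New hash = (382 + 147) mod 509 = 20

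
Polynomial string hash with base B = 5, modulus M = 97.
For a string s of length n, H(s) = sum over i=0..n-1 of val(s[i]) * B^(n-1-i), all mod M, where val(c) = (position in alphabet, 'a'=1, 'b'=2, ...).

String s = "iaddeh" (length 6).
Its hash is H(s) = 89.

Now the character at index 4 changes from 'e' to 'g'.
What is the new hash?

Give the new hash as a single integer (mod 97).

val('e') = 5, val('g') = 7
Position k = 4, exponent = n-1-k = 1
B^1 mod M = 5^1 mod 97 = 5
Delta = (7 - 5) * 5 mod 97 = 10
New hash = (89 + 10) mod 97 = 2

Answer: 2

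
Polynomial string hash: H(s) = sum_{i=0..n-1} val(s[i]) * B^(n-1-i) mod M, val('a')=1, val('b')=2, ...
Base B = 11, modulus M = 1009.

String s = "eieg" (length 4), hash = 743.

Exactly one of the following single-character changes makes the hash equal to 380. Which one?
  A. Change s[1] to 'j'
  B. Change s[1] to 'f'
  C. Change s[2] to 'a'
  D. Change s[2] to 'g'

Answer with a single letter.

Option A: s[1]='i'->'j', delta=(10-9)*11^2 mod 1009 = 121, hash=743+121 mod 1009 = 864
Option B: s[1]='i'->'f', delta=(6-9)*11^2 mod 1009 = 646, hash=743+646 mod 1009 = 380 <-- target
Option C: s[2]='e'->'a', delta=(1-5)*11^1 mod 1009 = 965, hash=743+965 mod 1009 = 699
Option D: s[2]='e'->'g', delta=(7-5)*11^1 mod 1009 = 22, hash=743+22 mod 1009 = 765

Answer: B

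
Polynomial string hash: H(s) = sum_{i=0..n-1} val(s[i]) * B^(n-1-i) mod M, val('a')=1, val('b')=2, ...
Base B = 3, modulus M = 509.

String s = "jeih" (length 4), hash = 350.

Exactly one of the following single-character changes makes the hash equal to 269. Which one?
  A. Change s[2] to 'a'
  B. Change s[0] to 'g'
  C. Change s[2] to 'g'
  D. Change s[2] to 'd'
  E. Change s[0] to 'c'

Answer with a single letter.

Answer: B

Derivation:
Option A: s[2]='i'->'a', delta=(1-9)*3^1 mod 509 = 485, hash=350+485 mod 509 = 326
Option B: s[0]='j'->'g', delta=(7-10)*3^3 mod 509 = 428, hash=350+428 mod 509 = 269 <-- target
Option C: s[2]='i'->'g', delta=(7-9)*3^1 mod 509 = 503, hash=350+503 mod 509 = 344
Option D: s[2]='i'->'d', delta=(4-9)*3^1 mod 509 = 494, hash=350+494 mod 509 = 335
Option E: s[0]='j'->'c', delta=(3-10)*3^3 mod 509 = 320, hash=350+320 mod 509 = 161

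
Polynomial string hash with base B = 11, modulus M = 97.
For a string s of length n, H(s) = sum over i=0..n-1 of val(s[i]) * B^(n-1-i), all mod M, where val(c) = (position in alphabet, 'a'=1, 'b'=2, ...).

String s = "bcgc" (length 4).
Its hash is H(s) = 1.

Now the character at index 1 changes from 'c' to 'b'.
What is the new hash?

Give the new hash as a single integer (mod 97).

val('c') = 3, val('b') = 2
Position k = 1, exponent = n-1-k = 2
B^2 mod M = 11^2 mod 97 = 24
Delta = (2 - 3) * 24 mod 97 = 73
New hash = (1 + 73) mod 97 = 74

Answer: 74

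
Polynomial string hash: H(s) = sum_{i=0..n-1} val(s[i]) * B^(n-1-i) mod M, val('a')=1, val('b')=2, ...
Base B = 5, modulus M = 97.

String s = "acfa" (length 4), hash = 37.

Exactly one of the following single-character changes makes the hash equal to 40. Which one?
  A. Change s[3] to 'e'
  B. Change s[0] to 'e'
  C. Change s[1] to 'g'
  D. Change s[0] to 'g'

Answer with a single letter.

Answer: C

Derivation:
Option A: s[3]='a'->'e', delta=(5-1)*5^0 mod 97 = 4, hash=37+4 mod 97 = 41
Option B: s[0]='a'->'e', delta=(5-1)*5^3 mod 97 = 15, hash=37+15 mod 97 = 52
Option C: s[1]='c'->'g', delta=(7-3)*5^2 mod 97 = 3, hash=37+3 mod 97 = 40 <-- target
Option D: s[0]='a'->'g', delta=(7-1)*5^3 mod 97 = 71, hash=37+71 mod 97 = 11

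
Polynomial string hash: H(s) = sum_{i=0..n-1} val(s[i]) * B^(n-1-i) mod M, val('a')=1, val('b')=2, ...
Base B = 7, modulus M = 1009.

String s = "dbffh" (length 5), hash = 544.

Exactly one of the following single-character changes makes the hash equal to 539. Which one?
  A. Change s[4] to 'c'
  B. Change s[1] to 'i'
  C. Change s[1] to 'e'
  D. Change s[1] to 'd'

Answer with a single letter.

Option A: s[4]='h'->'c', delta=(3-8)*7^0 mod 1009 = 1004, hash=544+1004 mod 1009 = 539 <-- target
Option B: s[1]='b'->'i', delta=(9-2)*7^3 mod 1009 = 383, hash=544+383 mod 1009 = 927
Option C: s[1]='b'->'e', delta=(5-2)*7^3 mod 1009 = 20, hash=544+20 mod 1009 = 564
Option D: s[1]='b'->'d', delta=(4-2)*7^3 mod 1009 = 686, hash=544+686 mod 1009 = 221

Answer: A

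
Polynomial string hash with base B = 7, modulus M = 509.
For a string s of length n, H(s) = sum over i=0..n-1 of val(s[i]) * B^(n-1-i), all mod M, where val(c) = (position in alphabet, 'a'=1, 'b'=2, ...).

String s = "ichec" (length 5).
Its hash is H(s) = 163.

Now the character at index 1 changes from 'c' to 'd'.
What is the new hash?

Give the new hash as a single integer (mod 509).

Answer: 506

Derivation:
val('c') = 3, val('d') = 4
Position k = 1, exponent = n-1-k = 3
B^3 mod M = 7^3 mod 509 = 343
Delta = (4 - 3) * 343 mod 509 = 343
New hash = (163 + 343) mod 509 = 506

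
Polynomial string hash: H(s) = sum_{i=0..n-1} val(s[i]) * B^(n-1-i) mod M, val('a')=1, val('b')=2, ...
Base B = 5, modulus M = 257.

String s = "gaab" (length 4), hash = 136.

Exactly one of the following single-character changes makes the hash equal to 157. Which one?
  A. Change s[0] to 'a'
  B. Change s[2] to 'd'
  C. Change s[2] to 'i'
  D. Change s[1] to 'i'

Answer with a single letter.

Option A: s[0]='g'->'a', delta=(1-7)*5^3 mod 257 = 21, hash=136+21 mod 257 = 157 <-- target
Option B: s[2]='a'->'d', delta=(4-1)*5^1 mod 257 = 15, hash=136+15 mod 257 = 151
Option C: s[2]='a'->'i', delta=(9-1)*5^1 mod 257 = 40, hash=136+40 mod 257 = 176
Option D: s[1]='a'->'i', delta=(9-1)*5^2 mod 257 = 200, hash=136+200 mod 257 = 79

Answer: A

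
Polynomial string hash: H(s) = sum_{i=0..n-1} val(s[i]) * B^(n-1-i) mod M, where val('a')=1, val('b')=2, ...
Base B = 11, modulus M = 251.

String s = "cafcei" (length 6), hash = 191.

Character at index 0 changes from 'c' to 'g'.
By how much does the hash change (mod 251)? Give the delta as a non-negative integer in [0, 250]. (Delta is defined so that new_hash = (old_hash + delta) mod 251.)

Answer: 138

Derivation:
Delta formula: (val(new) - val(old)) * B^(n-1-k) mod M
  val('g') - val('c') = 7 - 3 = 4
  B^(n-1-k) = 11^5 mod 251 = 160
  Delta = 4 * 160 mod 251 = 138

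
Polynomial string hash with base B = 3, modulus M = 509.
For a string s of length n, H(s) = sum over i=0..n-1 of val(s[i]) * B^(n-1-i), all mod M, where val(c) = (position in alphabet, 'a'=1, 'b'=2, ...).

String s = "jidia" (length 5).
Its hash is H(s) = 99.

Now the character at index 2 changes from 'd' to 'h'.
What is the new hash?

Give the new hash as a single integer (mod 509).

val('d') = 4, val('h') = 8
Position k = 2, exponent = n-1-k = 2
B^2 mod M = 3^2 mod 509 = 9
Delta = (8 - 4) * 9 mod 509 = 36
New hash = (99 + 36) mod 509 = 135

Answer: 135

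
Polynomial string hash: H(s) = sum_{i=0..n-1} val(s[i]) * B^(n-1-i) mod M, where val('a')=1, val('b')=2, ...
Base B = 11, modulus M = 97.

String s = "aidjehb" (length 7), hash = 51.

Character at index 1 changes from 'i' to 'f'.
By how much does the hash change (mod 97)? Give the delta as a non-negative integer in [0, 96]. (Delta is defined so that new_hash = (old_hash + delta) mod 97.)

Answer: 4

Derivation:
Delta formula: (val(new) - val(old)) * B^(n-1-k) mod M
  val('f') - val('i') = 6 - 9 = -3
  B^(n-1-k) = 11^5 mod 97 = 31
  Delta = -3 * 31 mod 97 = 4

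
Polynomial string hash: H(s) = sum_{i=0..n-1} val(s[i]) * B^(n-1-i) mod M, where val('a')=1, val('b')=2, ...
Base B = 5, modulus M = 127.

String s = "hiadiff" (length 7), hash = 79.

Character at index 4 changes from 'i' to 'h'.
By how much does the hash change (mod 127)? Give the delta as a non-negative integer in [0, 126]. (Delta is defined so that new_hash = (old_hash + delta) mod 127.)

Delta formula: (val(new) - val(old)) * B^(n-1-k) mod M
  val('h') - val('i') = 8 - 9 = -1
  B^(n-1-k) = 5^2 mod 127 = 25
  Delta = -1 * 25 mod 127 = 102

Answer: 102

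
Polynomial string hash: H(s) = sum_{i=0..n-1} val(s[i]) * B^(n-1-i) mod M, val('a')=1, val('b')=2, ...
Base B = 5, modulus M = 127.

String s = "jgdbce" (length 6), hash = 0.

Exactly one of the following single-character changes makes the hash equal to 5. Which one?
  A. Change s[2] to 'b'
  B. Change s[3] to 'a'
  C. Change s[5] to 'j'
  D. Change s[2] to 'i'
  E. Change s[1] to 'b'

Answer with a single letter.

Answer: C

Derivation:
Option A: s[2]='d'->'b', delta=(2-4)*5^3 mod 127 = 4, hash=0+4 mod 127 = 4
Option B: s[3]='b'->'a', delta=(1-2)*5^2 mod 127 = 102, hash=0+102 mod 127 = 102
Option C: s[5]='e'->'j', delta=(10-5)*5^0 mod 127 = 5, hash=0+5 mod 127 = 5 <-- target
Option D: s[2]='d'->'i', delta=(9-4)*5^3 mod 127 = 117, hash=0+117 mod 127 = 117
Option E: s[1]='g'->'b', delta=(2-7)*5^4 mod 127 = 50, hash=0+50 mod 127 = 50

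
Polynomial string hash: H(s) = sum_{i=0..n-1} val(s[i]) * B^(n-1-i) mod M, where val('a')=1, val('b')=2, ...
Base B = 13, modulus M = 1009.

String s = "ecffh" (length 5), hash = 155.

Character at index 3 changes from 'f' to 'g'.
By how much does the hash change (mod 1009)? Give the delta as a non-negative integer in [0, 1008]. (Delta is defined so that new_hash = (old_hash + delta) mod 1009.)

Delta formula: (val(new) - val(old)) * B^(n-1-k) mod M
  val('g') - val('f') = 7 - 6 = 1
  B^(n-1-k) = 13^1 mod 1009 = 13
  Delta = 1 * 13 mod 1009 = 13

Answer: 13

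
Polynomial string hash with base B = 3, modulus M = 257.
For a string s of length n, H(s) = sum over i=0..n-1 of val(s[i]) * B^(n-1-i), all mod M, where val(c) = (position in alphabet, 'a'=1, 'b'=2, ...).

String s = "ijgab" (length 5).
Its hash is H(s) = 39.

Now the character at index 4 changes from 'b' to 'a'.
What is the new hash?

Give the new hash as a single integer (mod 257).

Answer: 38

Derivation:
val('b') = 2, val('a') = 1
Position k = 4, exponent = n-1-k = 0
B^0 mod M = 3^0 mod 257 = 1
Delta = (1 - 2) * 1 mod 257 = 256
New hash = (39 + 256) mod 257 = 38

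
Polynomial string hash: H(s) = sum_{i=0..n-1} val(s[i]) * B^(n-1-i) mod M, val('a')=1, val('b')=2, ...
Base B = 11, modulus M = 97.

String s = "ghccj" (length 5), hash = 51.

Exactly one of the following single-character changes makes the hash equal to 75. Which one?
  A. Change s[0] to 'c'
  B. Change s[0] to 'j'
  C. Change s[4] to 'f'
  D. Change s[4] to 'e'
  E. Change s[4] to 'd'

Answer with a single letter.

Option A: s[0]='g'->'c', delta=(3-7)*11^4 mod 97 = 24, hash=51+24 mod 97 = 75 <-- target
Option B: s[0]='g'->'j', delta=(10-7)*11^4 mod 97 = 79, hash=51+79 mod 97 = 33
Option C: s[4]='j'->'f', delta=(6-10)*11^0 mod 97 = 93, hash=51+93 mod 97 = 47
Option D: s[4]='j'->'e', delta=(5-10)*11^0 mod 97 = 92, hash=51+92 mod 97 = 46
Option E: s[4]='j'->'d', delta=(4-10)*11^0 mod 97 = 91, hash=51+91 mod 97 = 45

Answer: A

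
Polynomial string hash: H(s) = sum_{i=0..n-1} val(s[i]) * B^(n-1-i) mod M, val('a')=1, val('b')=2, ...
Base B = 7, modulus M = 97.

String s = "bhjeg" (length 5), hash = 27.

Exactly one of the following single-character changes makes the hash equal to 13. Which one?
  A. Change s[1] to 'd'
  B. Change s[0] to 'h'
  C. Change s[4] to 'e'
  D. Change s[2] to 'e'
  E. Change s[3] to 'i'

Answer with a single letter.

Answer: A

Derivation:
Option A: s[1]='h'->'d', delta=(4-8)*7^3 mod 97 = 83, hash=27+83 mod 97 = 13 <-- target
Option B: s[0]='b'->'h', delta=(8-2)*7^4 mod 97 = 50, hash=27+50 mod 97 = 77
Option C: s[4]='g'->'e', delta=(5-7)*7^0 mod 97 = 95, hash=27+95 mod 97 = 25
Option D: s[2]='j'->'e', delta=(5-10)*7^2 mod 97 = 46, hash=27+46 mod 97 = 73
Option E: s[3]='e'->'i', delta=(9-5)*7^1 mod 97 = 28, hash=27+28 mod 97 = 55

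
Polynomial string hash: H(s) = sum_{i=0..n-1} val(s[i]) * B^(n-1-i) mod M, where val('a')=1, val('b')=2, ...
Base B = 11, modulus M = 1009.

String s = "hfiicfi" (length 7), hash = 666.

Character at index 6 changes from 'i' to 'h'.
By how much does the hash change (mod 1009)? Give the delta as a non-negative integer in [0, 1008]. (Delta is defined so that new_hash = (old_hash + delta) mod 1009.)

Delta formula: (val(new) - val(old)) * B^(n-1-k) mod M
  val('h') - val('i') = 8 - 9 = -1
  B^(n-1-k) = 11^0 mod 1009 = 1
  Delta = -1 * 1 mod 1009 = 1008

Answer: 1008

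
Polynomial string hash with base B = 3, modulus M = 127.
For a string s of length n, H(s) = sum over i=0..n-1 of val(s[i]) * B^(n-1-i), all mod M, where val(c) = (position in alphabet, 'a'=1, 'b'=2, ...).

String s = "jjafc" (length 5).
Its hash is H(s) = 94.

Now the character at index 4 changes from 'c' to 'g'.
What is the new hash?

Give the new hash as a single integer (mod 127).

val('c') = 3, val('g') = 7
Position k = 4, exponent = n-1-k = 0
B^0 mod M = 3^0 mod 127 = 1
Delta = (7 - 3) * 1 mod 127 = 4
New hash = (94 + 4) mod 127 = 98

Answer: 98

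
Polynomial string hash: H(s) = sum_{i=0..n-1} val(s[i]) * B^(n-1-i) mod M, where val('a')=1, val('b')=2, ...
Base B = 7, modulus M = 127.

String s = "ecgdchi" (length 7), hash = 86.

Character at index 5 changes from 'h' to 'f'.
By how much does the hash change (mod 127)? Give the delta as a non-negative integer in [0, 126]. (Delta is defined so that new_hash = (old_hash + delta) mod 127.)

Delta formula: (val(new) - val(old)) * B^(n-1-k) mod M
  val('f') - val('h') = 6 - 8 = -2
  B^(n-1-k) = 7^1 mod 127 = 7
  Delta = -2 * 7 mod 127 = 113

Answer: 113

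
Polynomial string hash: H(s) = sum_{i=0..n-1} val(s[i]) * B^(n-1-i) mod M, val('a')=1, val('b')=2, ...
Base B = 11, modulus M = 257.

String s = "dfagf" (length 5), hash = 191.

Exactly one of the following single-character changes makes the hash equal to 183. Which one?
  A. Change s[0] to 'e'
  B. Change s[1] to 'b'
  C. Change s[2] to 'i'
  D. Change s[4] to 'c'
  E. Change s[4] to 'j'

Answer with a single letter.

Option A: s[0]='d'->'e', delta=(5-4)*11^4 mod 257 = 249, hash=191+249 mod 257 = 183 <-- target
Option B: s[1]='f'->'b', delta=(2-6)*11^3 mod 257 = 73, hash=191+73 mod 257 = 7
Option C: s[2]='a'->'i', delta=(9-1)*11^2 mod 257 = 197, hash=191+197 mod 257 = 131
Option D: s[4]='f'->'c', delta=(3-6)*11^0 mod 257 = 254, hash=191+254 mod 257 = 188
Option E: s[4]='f'->'j', delta=(10-6)*11^0 mod 257 = 4, hash=191+4 mod 257 = 195

Answer: A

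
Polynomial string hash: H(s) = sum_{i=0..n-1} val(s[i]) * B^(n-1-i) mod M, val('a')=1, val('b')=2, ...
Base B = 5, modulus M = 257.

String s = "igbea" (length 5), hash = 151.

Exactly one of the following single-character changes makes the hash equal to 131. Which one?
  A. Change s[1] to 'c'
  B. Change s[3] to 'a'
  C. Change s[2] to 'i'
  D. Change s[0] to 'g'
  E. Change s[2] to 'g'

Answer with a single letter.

Option A: s[1]='g'->'c', delta=(3-7)*5^3 mod 257 = 14, hash=151+14 mod 257 = 165
Option B: s[3]='e'->'a', delta=(1-5)*5^1 mod 257 = 237, hash=151+237 mod 257 = 131 <-- target
Option C: s[2]='b'->'i', delta=(9-2)*5^2 mod 257 = 175, hash=151+175 mod 257 = 69
Option D: s[0]='i'->'g', delta=(7-9)*5^4 mod 257 = 35, hash=151+35 mod 257 = 186
Option E: s[2]='b'->'g', delta=(7-2)*5^2 mod 257 = 125, hash=151+125 mod 257 = 19

Answer: B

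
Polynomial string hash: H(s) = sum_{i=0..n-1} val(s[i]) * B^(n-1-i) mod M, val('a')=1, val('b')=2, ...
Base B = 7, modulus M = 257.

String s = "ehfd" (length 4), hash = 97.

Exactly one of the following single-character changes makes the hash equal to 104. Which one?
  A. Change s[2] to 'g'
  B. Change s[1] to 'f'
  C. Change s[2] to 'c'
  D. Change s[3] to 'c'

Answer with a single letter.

Option A: s[2]='f'->'g', delta=(7-6)*7^1 mod 257 = 7, hash=97+7 mod 257 = 104 <-- target
Option B: s[1]='h'->'f', delta=(6-8)*7^2 mod 257 = 159, hash=97+159 mod 257 = 256
Option C: s[2]='f'->'c', delta=(3-6)*7^1 mod 257 = 236, hash=97+236 mod 257 = 76
Option D: s[3]='d'->'c', delta=(3-4)*7^0 mod 257 = 256, hash=97+256 mod 257 = 96

Answer: A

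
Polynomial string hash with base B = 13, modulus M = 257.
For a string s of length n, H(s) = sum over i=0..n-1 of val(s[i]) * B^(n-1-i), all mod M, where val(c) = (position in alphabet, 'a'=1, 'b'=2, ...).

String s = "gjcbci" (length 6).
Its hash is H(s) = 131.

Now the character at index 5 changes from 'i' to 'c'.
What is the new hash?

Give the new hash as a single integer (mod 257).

val('i') = 9, val('c') = 3
Position k = 5, exponent = n-1-k = 0
B^0 mod M = 13^0 mod 257 = 1
Delta = (3 - 9) * 1 mod 257 = 251
New hash = (131 + 251) mod 257 = 125

Answer: 125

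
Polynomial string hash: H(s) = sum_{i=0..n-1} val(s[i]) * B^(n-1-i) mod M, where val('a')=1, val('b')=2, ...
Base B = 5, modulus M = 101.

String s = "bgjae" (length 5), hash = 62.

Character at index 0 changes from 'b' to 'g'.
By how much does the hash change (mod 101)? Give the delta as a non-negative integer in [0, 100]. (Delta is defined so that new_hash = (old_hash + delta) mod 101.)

Answer: 95

Derivation:
Delta formula: (val(new) - val(old)) * B^(n-1-k) mod M
  val('g') - val('b') = 7 - 2 = 5
  B^(n-1-k) = 5^4 mod 101 = 19
  Delta = 5 * 19 mod 101 = 95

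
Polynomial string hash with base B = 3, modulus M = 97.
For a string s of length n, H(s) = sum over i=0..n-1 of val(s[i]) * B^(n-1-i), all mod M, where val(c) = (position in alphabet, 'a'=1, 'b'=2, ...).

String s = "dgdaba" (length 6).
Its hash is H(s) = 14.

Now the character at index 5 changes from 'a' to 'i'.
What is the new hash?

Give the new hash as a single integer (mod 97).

val('a') = 1, val('i') = 9
Position k = 5, exponent = n-1-k = 0
B^0 mod M = 3^0 mod 97 = 1
Delta = (9 - 1) * 1 mod 97 = 8
New hash = (14 + 8) mod 97 = 22

Answer: 22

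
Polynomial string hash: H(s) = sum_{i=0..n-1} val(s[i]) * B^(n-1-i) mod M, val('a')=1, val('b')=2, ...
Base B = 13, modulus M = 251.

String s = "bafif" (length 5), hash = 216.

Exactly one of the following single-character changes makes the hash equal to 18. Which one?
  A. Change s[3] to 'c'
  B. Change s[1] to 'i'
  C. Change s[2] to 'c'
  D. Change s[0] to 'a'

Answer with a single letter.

Answer: D

Derivation:
Option A: s[3]='i'->'c', delta=(3-9)*13^1 mod 251 = 173, hash=216+173 mod 251 = 138
Option B: s[1]='a'->'i', delta=(9-1)*13^3 mod 251 = 6, hash=216+6 mod 251 = 222
Option C: s[2]='f'->'c', delta=(3-6)*13^2 mod 251 = 246, hash=216+246 mod 251 = 211
Option D: s[0]='b'->'a', delta=(1-2)*13^4 mod 251 = 53, hash=216+53 mod 251 = 18 <-- target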